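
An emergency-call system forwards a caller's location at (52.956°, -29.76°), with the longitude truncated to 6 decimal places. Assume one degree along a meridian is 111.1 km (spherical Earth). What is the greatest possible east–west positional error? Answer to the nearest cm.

7 cm

Truncating at 6 decimal places can drop up to a full unit in the last place, so the longitude may be off by as much as 1e-06°.
One degree of longitude at 52.956° is 111100 × cos 52.956° ≈ 111100 × 0.6024 = 66929.8 m.
So at most 1e-06° × 66929.8 ≈ 0.0669298 m east–west.
That is 0.0669298 m = 6.693 cm.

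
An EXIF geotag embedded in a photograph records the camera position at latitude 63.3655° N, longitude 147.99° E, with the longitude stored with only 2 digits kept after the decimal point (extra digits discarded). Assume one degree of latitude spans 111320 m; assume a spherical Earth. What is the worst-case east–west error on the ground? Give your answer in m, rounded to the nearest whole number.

Truncating at 2 decimal places can drop up to a full unit in the last place, so the longitude may be off by as much as 0.01°.
Parallels shrink by cos φ, so at 63.3655° a degree of longitude is 111320 × 0.4483 ≈ 49904.5 m.
Maximum E–W displacement: 0.01 × 49904.5 = 499.045 m.

499 m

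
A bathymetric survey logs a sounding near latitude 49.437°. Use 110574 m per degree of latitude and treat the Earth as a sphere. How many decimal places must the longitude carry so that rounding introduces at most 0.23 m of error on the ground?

6

At 49.437° one degree of longitude covers 110574 × cos 49.437° ≈ 110574 × 0.6503 ≈ 71904.5 m.
With N decimal places the half-ulp bound is 0.5·10⁻ᴺ°, or 0.5·10⁻ᴺ × 71904.5 m on the ground.
Need 0.5 × 71904.5 × 10⁻ᴺ ≤ 0.23 → 10⁻ᴺ ≤ 6.397e-06, so N ≥ 5.19.
So 6 decimal places suffice (0.036 m); 5 would allow up to 0.36 m.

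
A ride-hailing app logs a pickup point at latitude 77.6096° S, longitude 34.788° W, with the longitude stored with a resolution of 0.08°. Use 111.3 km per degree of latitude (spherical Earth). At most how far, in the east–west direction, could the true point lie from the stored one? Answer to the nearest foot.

With a 0.08° grid the true value lies within half a step, ±0.08°/2 = ±0.04°, of the stored one.
One degree of longitude at 77.6096° is 111300 × cos 77.6096° ≈ 111300 × 0.2146 = 23881.8 m.
Maximum E–W displacement: 0.04 × 23881.8 = 955.273 m.
Converting: 955.273 m × 3.2808 ft/m ≈ 3134.1 ft.

3134 feet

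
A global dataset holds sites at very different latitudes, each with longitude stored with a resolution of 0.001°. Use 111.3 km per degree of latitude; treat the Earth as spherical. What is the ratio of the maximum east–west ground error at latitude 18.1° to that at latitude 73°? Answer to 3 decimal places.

3.251

With a 0.001° grid the true value lies within half a step, ±0.001°/2 = ±0.0005°, of the stored one.
Error at 18.1° = 0.0005° × 111300 × cos 18.1° ≈ 55.65 × 0.9505 = 52.896 m.
Error at 73° = 0.0005° × 111300 × cos 73° ≈ 55.65 × 0.2924 = 16.27 m.
Ratio: 52.896 / 16.27 = cos 18.1° / cos 73° ≈ 3.2511.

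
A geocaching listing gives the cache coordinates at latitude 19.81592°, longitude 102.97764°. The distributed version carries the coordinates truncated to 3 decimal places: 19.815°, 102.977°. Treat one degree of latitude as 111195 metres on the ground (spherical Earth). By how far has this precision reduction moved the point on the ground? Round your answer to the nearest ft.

401 ft

Δlat = 19.81592 − 19.815 = +0.00092°; Δlon = 102.97764 − 102.977 = +0.00064°.
N–S: 0.00092° × 111195 m/° = 102.299 m.
E–W at 19.815°: 0.00064° × 111195 × cos 19.815° = 0.00064 × 111195 × 0.9408 ≈ 66.9513 m.
Combined displacement = (102.299² + 66.9513²)^½ ≈ 122.261 m.
Converting: 122.261 m × 3.2808 ft/m ≈ 401.12 ft.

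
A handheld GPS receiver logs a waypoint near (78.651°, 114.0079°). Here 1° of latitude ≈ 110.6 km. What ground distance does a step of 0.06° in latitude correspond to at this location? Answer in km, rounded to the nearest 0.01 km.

0.06° × 110600 m/° = 6636 m.
That is 6636 m = 6.636 km.

6.64 km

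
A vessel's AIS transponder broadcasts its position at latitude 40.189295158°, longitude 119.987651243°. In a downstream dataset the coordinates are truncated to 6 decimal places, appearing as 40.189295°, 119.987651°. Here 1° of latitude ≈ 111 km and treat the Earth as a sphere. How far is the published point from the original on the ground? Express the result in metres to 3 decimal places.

The latitude changed by +0.000000158° and the longitude by +0.000000243°.
North–south shift: 0.000000158 × 111000 = 0.017538 m.
E–W at 40.1893°: 0.000000243° × 111000 × cos 40.1893° = 0.000000243 × 111000 × 0.7639 ≈ 0.0206051 m.
Combined displacement = (0.017538² + 0.0206051²)^½ ≈ 0.0270583 m.

0.027 metres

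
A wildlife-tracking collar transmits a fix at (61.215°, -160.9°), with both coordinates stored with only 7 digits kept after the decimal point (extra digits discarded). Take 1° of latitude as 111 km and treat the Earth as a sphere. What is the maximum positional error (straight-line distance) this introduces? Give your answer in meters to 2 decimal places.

Truncating at 7 decimal places can drop up to a full unit in the last place, so each coordinate may be off by as much as 1e-07°.
North–south component: 1e-07° × 111000 = 0.0111 m.
East–west component at 61.215°: 1e-07° × 111000 × cos 61.215° ≈ 1e-07 × 53449.2 ≈ 0.00534492 m.
The two errors are perpendicular, so the maximum displacement is √(0.0111² + 0.00534492²) ≈ 0.0123198 m.

0.01 meters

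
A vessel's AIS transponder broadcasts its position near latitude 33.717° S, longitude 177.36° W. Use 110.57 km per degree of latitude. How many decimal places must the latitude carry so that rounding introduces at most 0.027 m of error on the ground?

One degree of latitude covers 110570 m.
Rounding to N decimal places gives at most 0.5 × 10⁻ᴺ degrees of error, i.e. 0.5 × 10⁻ᴺ × 110570 m.
Setting 55285 × 10⁻ᴺ ≤ 0.027 gives 10ᴺ ≥ 2.048e+06, i.e. N ≥ 6.31.
N = 6 would give 0.0553 m (too coarse); N = 7 gives 0.00553 m ≤ 0.027 m.

7 decimal places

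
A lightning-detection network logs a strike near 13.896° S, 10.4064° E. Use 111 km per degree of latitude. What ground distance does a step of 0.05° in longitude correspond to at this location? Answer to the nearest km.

5 km

One degree of longitude here spans 111000 × cos 13.896° = 111000 × 0.9707 ≈ 107751 m; 0.05° of that is 5387.57 m.
That is 5387.57 m = 5.3876 km.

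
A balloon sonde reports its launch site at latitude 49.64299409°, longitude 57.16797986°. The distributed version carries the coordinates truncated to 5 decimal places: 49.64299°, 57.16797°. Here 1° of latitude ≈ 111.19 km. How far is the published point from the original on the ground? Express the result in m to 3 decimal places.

The latitude changed by +0.00000409° and the longitude by +0.00000986°.
N–S: 0.00000409° × 111190 m/° = 0.454767 m.
E–W at 49.643°: 0.00000986° × 111190 × cos 49.643° = 0.00000986 × 111190 × 0.6475 ≈ 0.709929 m.
Combined displacement = (0.454767² + 0.709929²)^½ ≈ 0.843097 m.

0.843 m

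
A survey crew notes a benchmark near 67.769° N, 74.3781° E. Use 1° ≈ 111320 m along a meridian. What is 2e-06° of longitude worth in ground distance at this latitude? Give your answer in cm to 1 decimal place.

One degree of longitude here spans 111320 × cos 67.769° = 111320 × 0.3783 ≈ 42117 m; 2e-06° of that is 0.084234 m.
That is 0.084234 m = 8.4234 cm.

8.4 cm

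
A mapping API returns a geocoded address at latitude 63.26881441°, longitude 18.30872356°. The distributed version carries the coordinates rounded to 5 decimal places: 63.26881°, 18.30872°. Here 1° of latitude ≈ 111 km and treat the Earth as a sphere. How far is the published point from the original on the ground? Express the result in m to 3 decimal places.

0.521 m

Δlat = 63.26881441 − 63.26881 = +0.00000441°; Δlon = 18.30872356 − 18.30872 = +0.00000356°.
N–S: 0.00000441° × 111000 m/° = 0.48951 m.
E–W at 63.2688°: 0.00000356° × 111000 × cos 63.2688° = 0.00000356 × 111000 × 0.4498 ≈ 0.177745 m.
Combined displacement = (0.48951² + 0.177745²)^½ ≈ 0.520781 m.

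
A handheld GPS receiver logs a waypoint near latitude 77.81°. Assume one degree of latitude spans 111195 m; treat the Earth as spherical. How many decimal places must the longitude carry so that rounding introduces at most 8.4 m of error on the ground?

At 77.81° one degree of longitude covers 111195 × cos 77.81° ≈ 111195 × 0.2112 ≈ 23479.3 m.
With N decimal places the half-ulp bound is 0.5·10⁻ᴺ°, or 0.5·10⁻ᴺ × 23479.3 m on the ground.
Setting 11739.6 × 10⁻ᴺ ≤ 8.4 gives 10ᴺ ≥ 1398, i.e. N ≥ 3.15.
N = 3 would give 11.7 m (too coarse); N = 4 gives 1.17 m ≤ 8.4 m.

4 decimal places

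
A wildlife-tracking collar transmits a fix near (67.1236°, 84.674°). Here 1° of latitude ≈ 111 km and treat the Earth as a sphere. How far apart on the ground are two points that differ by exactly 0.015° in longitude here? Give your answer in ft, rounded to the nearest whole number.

2124 ft

One degree of longitude here spans 111000 × cos 67.1236° = 111000 × 0.3887 ≈ 43150.6 m; 0.015° of that is 647.26 m.
Converting: 647.26 m × 3.2808 ft/m ≈ 2123.6 ft.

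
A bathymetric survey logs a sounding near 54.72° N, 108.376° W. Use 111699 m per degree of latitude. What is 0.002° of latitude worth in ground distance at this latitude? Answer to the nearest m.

Along a meridian 0.002° is 0.002 × 111699 = 223.398 m.

223 m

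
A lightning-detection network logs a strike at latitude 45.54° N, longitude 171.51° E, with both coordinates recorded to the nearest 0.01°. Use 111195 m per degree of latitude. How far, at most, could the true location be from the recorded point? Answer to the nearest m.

679 m

Rounding to 2 decimal places leaves each coordinate within ±0.005° of the true value.
Latitude error → 0.005 × 111195 = 555.975 m along the meridian.
East–west component at 45.54°: 0.005° × 111195 × cos 45.54° ≈ 0.005 × 77882.2 ≈ 389.411 m.
The two errors are perpendicular, so the maximum displacement is √(555.975² + 389.411²) ≈ 678.785 m.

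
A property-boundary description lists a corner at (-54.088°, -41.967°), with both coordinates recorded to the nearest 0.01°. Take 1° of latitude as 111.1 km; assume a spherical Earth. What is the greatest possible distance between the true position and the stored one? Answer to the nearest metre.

Rounding to 2 decimal places leaves each coordinate within ±0.005° of the true value.
North–south component: 0.005° × 111100 = 555.5 m.
East–west component at 54.088°: 0.005° × 111100 × cos 54.088° ≈ 0.005 × 65164.8 ≈ 325.824 m.
Worst case both components are at the extreme and orthogonal: √(555.5² + 325.824²) ≈ 644.004 m.

644 metres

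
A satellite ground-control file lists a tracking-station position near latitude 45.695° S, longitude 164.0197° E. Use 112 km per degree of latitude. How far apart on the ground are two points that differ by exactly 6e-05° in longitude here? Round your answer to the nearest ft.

One degree of longitude here spans 112000 × cos 45.695° = 112000 × 0.6985 ≈ 78229.5 m; 6e-05° of that is 4.69377 m.
Converting: 4.69377 m × 3.2808 ft/m ≈ 15.4 ft.

15 ft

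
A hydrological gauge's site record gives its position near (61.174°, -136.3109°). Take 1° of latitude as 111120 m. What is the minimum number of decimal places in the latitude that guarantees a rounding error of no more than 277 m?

One degree of latitude covers 111120 m.
N decimal places → at most half a unit in the last place, 0.5 × 10⁻ᴺ° = 111120/2 × 10⁻ᴺ m.
Setting 55560 × 10⁻ᴺ ≤ 277 gives 10ᴺ ≥ 200.6, i.e. N ≥ 2.30.
N = 2 would give 556 m (too coarse); N = 3 gives 55.6 m ≤ 277 m.

3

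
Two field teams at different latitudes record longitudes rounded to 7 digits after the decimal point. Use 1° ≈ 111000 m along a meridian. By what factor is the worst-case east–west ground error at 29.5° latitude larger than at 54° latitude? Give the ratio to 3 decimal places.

1.481

Rounding to 7 decimal places leaves the longitude within ±5e-08° of the true value.
Error at 29.5° = 5e-08° × 111000 × cos 29.5° ≈ 0.00555 × 0.8704 = 0.0048305 m.
At 54°: 5e-08° × 111000 × cos 54° = 5e-08 × 111000 × 0.5878 ≈ 0.0032622 m.
Ratio: 0.0048305 / 0.0032622 = cos 29.5° / cos 54° ≈ 1.4807.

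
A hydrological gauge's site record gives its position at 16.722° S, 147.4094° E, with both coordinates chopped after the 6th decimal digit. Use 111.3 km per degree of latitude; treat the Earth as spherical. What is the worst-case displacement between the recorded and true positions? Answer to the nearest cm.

Truncating at 6 decimal places can drop up to a full unit in the last place, so each coordinate may be off by as much as 1e-06°.
Latitude error → 1e-06 × 111300 = 0.1113 m along the meridian.
Longitude error → 1e-06 × 111300 × cos 16.722° = 1e-06 × 111300 × 0.9577 ≈ 0.106593 m.
Worst case both components are at the extreme and orthogonal: √(0.1113² + 0.106593²) ≈ 0.15411 m.
That is 0.15411 m = 15.411 cm.

15 cm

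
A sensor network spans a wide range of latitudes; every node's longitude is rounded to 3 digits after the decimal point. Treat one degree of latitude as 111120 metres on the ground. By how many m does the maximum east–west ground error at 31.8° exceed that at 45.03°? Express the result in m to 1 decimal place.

Rounding to 3 decimal places leaves the longitude within ±0.0005° of the true value.
Error at 31.8° = 0.0005° × 111120 × cos 31.8° ≈ 55.56 × 0.8499 = 47.22 m.
At 45.03°: 0.0005° × 111120 × cos 45.03° = 0.0005 × 111120 × 0.7067 ≈ 39.266 m.
So the lower-latitude error exceeds the higher by 47.22 − 39.266 = 7.9538 m.

8.0 m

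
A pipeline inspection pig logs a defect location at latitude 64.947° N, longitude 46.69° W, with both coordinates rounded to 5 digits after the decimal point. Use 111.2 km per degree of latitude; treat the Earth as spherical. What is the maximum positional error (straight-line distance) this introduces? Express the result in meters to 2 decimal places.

0.60 meters

Rounding to 5 decimal places leaves each coordinate within ±5e-06° of the true value.
North–south component: 5e-06° × 111200 = 0.556 m.
E–W at 64.947°: 5e-06° × 111200 × cos 64.947° = 5e-06 × 111200 × 0.4235 ≈ 0.235442 m.
Combining orthogonally: (0.556² + 0.235442²)^½ ≈ 0.603795 m.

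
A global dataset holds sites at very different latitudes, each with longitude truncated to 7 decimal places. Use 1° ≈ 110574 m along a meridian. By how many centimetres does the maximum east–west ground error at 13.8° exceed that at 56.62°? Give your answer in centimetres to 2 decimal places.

0.47 centimetres

Truncating at 7 decimal places can drop up to a full unit in the last place, so the longitude may be off by as much as 1e-07°.
Error at 13.8° = 1e-07° × 110574 × cos 13.8° ≈ 0.011057 × 0.9711 = 0.010738 m.
Error at 56.62° = 1e-07° × 110574 × cos 56.62° ≈ 0.011057 × 0.5502 = 0.0060837 m.
So the lower-latitude error exceeds the higher by 0.010738 − 0.0060837 = 0.0046546 m.
That is 0.00465456 m = 0.46546 cm.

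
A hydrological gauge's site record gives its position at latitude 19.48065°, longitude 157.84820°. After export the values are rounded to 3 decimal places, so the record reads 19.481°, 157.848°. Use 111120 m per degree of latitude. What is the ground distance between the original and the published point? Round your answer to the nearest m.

The latitude changed by -0.00035° and the longitude by +0.00020°.
N–S: -0.00035° × 111120 m/° = -38.892 m.
E–W at 19.481°: 0.00020° × 111120 × cos 19.481° = 0.00020 × 111120 × 0.9428 ≈ 20.9517 m.
Combined displacement = (38.892² + 20.9517²)^½ ≈ 44.1765 m.

44 m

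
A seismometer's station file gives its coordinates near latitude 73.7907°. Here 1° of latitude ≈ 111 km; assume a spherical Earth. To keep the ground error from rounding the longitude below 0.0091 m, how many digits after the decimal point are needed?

At 73.7907° one degree of longitude covers 111000 × cos 73.7907° ≈ 111000 × 0.2791 ≈ 30985.3 m.
Rounding to N decimal places gives at most 0.5 × 10⁻ᴺ degrees of error, i.e. 0.5 × 10⁻ᴺ × 30985.3 m.
Need 0.5 × 30985.3 × 10⁻ᴺ ≤ 0.0091 → 10⁻ᴺ ≤ 5.874e-07, so N ≥ 6.23.
N = 6 would give 0.0155 m (too coarse); N = 7 gives 0.00155 m ≤ 0.0091 m.

7 decimal places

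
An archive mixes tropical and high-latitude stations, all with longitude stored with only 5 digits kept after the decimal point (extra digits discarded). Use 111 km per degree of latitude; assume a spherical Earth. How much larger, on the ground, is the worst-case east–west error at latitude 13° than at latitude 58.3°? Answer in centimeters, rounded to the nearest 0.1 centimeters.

Truncating at 5 decimal places can drop up to a full unit in the last place, so the longitude may be off by as much as 1e-05°.
At 13°: 1e-05° × 111000 × cos 13° = 1e-05 × 111000 × 0.9744 ≈ 1.0816 m.
Error at 58.3° = 1e-05° × 111000 × cos 58.3° ≈ 1.11 × 0.5255 = 0.58327 m.
Difference: 1.0816 − 0.58327 = 0.49828 m.
That is 0.498277 m = 49.828 cm.

49.8 centimeters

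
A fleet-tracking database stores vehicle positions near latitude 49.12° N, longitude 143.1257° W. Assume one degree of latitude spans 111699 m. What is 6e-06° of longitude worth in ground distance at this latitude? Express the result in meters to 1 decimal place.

One degree of longitude here spans 111699 × cos 49.12° = 111699 × 0.6545 ≈ 73104.4 m; 6e-06° of that is 0.438627 m.

0.4 meters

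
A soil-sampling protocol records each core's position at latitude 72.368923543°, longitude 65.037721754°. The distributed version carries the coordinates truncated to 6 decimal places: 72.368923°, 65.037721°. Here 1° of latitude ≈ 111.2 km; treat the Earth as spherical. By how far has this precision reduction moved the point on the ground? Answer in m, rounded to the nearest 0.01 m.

The latitude changed by +0.000000543° and the longitude by +0.000000754°.
N–S: 0.000000543° × 111200 m/° = 0.0603816 m.
E–W at 72.3689°: 0.000000754° × 111200 × cos 72.3689° = 0.000000754 × 111200 × 0.3029 ≈ 0.0253955 m.
Hypotenuse of the two orthogonal shifts: √(0.0603816² + 0.0253955²) = 0.0655047 m.

0.07 m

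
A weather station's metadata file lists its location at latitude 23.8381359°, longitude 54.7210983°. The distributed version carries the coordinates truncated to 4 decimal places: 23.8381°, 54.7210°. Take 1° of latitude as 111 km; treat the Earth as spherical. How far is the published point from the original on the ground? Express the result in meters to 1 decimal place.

10.7 meters

Δlat = 23.8381359 − 23.8381 = +0.0000359°; Δlon = 54.7210983 − 54.7210 = +0.0000983°.
N–S: 0.0000359° × 111000 m/° = 3.9849 m.
East–west at this latitude: 0.0000983° × 111000 × cos 23.8381° ≈ 0.0000983 × 101531 = 9.98047 m.
Hypotenuse of the two orthogonal shifts: √(3.9849² + 9.98047²) = 10.7466 m.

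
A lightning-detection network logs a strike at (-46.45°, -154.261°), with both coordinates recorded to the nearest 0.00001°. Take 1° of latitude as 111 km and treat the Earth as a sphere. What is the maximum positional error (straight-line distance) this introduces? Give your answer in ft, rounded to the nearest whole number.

2 ft

Rounding to 5 decimal places leaves each coordinate within ±5e-06° of the true value.
Latitude error → 5e-06 × 111000 = 0.555 m along the meridian.
E–W at 46.45°: 5e-06° × 111000 × cos 46.45° = 5e-06 × 111000 × 0.6890 ≈ 0.382388 m.
The two errors are perpendicular, so the maximum displacement is √(0.555² + 0.382388²) ≈ 0.673977 m.
Converting: 0.673977 m × 3.2808 ft/m ≈ 2.2112 ft.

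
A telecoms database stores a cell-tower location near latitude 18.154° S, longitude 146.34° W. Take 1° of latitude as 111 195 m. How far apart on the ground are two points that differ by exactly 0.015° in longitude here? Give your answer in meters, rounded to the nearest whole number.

0.015° of longitude at 18.154° is 0.015 × 111195 × cos 18.154° ≈ 0.015 × 105660 = 1584.9 m.

1585 meters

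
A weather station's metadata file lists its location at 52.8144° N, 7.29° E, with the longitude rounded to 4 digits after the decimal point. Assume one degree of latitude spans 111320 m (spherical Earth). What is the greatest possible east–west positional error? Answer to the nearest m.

3 m

Rounding to 4 decimal places leaves the longitude within ±5e-05° of the true value.
One degree of longitude at 52.8144° is 111320 × cos 52.8144° ≈ 111320 × 0.6044 = 67281.7 m.
East–west error: 5e-05° × 67281.7 m/° ≈ 3.36408 m.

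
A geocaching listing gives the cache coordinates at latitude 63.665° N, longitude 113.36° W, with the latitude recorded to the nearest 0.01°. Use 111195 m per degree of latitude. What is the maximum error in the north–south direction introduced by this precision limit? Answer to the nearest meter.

556 meters

Rounding to 2 decimal places leaves the latitude within ±0.005° of the true value.
Along the meridian that is 0.005° × 111195 m/° = 555.975 m.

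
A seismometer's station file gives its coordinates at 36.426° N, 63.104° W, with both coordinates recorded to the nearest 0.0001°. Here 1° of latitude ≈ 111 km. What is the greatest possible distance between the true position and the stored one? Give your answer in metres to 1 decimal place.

7.1 metres

Rounding to 4 decimal places leaves each coordinate within ±5e-05° of the true value.
Latitude error → 5e-05 × 111000 = 5.55 m along the meridian.
East–west component at 36.426°: 5e-05° × 111000 × cos 36.426° ≈ 5e-05 × 89313.3 ≈ 4.46567 m.
Worst case both components are at the extreme and orthogonal: √(5.55² + 4.46567²) ≈ 7.12353 m.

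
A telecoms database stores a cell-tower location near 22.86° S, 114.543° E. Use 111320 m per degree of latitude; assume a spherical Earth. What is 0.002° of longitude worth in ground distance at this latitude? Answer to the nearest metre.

One degree of longitude here spans 111320 × cos 22.86° = 111320 × 0.9215 ≈ 102577 m; 0.002° of that is 205.153 m.

205 metres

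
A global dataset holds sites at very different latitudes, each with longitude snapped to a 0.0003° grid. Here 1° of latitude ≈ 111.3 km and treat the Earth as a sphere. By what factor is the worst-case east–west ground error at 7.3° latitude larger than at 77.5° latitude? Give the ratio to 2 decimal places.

4.58

With a 0.0003° grid the true value lies within half a step, ±0.0003°/2 = ±0.00015°, of the stored one.
At 7.3°: 0.00015° × 111300 × cos 7.3° = 0.00015 × 111300 × 0.9919 ≈ 16.56 m.
Error at 77.5° = 0.00015° × 111300 × cos 77.5° ≈ 16.695 × 0.2164 = 3.6135 m.
Ratio: 16.56 / 3.6135 = cos 7.3° / cos 77.5° ≈ 4.5828.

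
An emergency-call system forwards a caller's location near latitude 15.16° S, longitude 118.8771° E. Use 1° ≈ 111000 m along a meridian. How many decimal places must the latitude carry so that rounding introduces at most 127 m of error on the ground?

One degree of latitude covers 111000 m.
Rounding to N decimal places gives at most 0.5 × 10⁻ᴺ degrees of error, i.e. 0.5 × 10⁻ᴺ × 111000 m.
Setting 55500 × 10⁻ᴺ ≤ 127 gives 10ᴺ ≥ 437, i.e. N ≥ 2.64.
At 2 places the error can reach 555 m, but 3 places keeps it to 55.5 m.

3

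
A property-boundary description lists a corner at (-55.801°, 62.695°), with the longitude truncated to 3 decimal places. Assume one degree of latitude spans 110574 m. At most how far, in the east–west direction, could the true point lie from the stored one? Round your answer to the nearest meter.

Truncating at 3 decimal places can drop up to a full unit in the last place, so the longitude may be off by as much as 0.001°.
Parallels shrink by cos φ, so at 55.801° a degree of longitude is 110574 × 0.5621 ≈ 62150.2 m.
So at most 0.001° × 62150.2 ≈ 62.1502 m east–west.

62 meters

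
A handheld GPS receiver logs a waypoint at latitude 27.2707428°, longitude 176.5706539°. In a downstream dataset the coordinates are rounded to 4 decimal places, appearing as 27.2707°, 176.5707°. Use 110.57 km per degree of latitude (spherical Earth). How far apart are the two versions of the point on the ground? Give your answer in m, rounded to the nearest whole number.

The latitude changed by +0.0000428° and the longitude by -0.0000461°.
N–S: 0.0000428° × 110570 m/° = 4.7324 m.
E–W at 27.2707°: -0.0000461° × 110570 × cos 27.2707° = -0.0000461 × 110570 × 0.8889 ≈ -4.53072 m.
Distance: √(4.7324² + 4.53072²) ≈ 6.55157 m.

7 m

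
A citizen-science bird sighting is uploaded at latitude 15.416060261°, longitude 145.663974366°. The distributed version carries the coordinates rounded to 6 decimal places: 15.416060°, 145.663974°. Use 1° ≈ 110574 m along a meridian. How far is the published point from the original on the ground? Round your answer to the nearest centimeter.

5 centimeters

Δlat = 15.416060261 − 15.416060 = +0.000000261°; Δlon = 145.663974366 − 145.663974 = +0.000000366°.
North–south shift: 0.000000261 × 110574 = 0.0288598 m.
East–west at this latitude: 0.000000366° × 110574 × cos 15.4161° ≈ 0.000000366 × 106596 = 0.039014 m.
Distance: √(0.0288598² + 0.039014²) ≈ 0.0485282 m.
That is 0.0485282 m = 4.8528 cm.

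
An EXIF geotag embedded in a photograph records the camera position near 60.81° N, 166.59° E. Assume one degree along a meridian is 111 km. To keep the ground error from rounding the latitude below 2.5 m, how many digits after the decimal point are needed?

5

One degree of latitude covers 111000 m.
N decimal places → at most half a unit in the last place, 0.5 × 10⁻ᴺ° = 111000/2 × 10⁻ᴺ m.
Setting 55500 × 10⁻ᴺ ≤ 2.5 gives 10ᴺ ≥ 2.22e+04, i.e. N ≥ 4.35.
N = 4 would give 5.55 m (too coarse); N = 5 gives 0.555 m ≤ 2.5 m.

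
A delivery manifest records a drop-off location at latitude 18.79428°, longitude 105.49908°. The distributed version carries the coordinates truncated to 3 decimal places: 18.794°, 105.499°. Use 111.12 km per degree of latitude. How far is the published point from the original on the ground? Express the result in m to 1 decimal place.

32.2 m

The latitude changed by +0.00028° and the longitude by +0.00008°.
North–south shift: 0.00028 × 111120 = 31.1136 m.
E–W at 18.794°: 0.00008° × 111120 × cos 18.794° = 0.00008 × 111120 × 0.9467 ≈ 8.41563 m.
Distance: √(31.1136² + 8.41563²) ≈ 32.2316 m.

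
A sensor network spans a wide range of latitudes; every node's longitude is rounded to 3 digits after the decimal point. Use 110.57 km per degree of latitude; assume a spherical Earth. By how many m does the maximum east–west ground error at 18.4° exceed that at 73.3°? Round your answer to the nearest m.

Rounding to 3 decimal places leaves the longitude within ±0.0005° of the true value.
Error at 18.4° = 0.0005° × 110570 × cos 18.4° ≈ 55.285 × 0.9489 = 52.459 m.
At 73.3°: 0.0005° × 110570 × cos 73.3° = 0.0005 × 110570 × 0.2874 ≈ 15.887 m.
So the lower-latitude error exceeds the higher by 52.459 − 15.887 = 36.572 m.

37 m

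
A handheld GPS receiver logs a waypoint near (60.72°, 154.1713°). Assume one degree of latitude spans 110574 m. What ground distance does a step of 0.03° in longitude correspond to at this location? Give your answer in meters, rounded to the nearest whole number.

At 60.72° a degree of longitude is 110574 × cos 60.72° ≈ 54079.3 m, so 0.03° corresponds to 1622.38 m.

1622 meters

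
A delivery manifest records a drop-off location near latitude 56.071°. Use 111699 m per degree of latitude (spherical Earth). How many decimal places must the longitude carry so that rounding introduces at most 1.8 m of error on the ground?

5

At 56.071° one degree of longitude covers 111699 × cos 56.071° ≈ 111699 × 0.5582 ≈ 62346.5 m.
N decimal places → at most half a unit in the last place, 0.5 × 10⁻ᴺ° = 62346.5/2 × 10⁻ᴺ m.
Setting 31173.2 × 10⁻ᴺ ≤ 1.8 gives 10ᴺ ≥ 1.732e+04, i.e. N ≥ 4.24.
N = 4 would give 3.12 m (too coarse); N = 5 gives 0.312 m ≤ 1.8 m.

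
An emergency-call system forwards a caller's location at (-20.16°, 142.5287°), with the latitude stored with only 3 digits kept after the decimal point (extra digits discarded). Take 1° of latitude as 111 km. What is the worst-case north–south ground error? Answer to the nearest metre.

Truncating at 3 decimal places can drop up to a full unit in the last place, so the latitude may be off by as much as 0.001°.
So the N–S error is at most 0.001 × 111000 = 111 m.

111 metres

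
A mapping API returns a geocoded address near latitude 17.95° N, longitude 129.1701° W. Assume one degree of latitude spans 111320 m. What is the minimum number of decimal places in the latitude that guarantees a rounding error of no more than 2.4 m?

One degree of latitude covers 111320 m.
Rounding to N decimal places gives at most 0.5 × 10⁻ᴺ degrees of error, i.e. 0.5 × 10⁻ᴺ × 111320 m.
Need 0.5 × 111320 × 10⁻ᴺ ≤ 2.4 → 10⁻ᴺ ≤ 4.312e-05, so N ≥ 4.37.
At 4 places the error can reach 5.57 m, but 5 places keeps it to 0.557 m.

5 decimal places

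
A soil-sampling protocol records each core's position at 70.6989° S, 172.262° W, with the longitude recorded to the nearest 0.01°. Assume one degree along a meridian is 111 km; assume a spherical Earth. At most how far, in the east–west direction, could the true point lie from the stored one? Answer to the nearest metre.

183 metres

Rounding to 2 decimal places leaves the longitude within ±0.005° of the true value.
One degree of longitude at 70.6989° is 111000 × cos 70.6989° ≈ 111000 × 0.3305 = 36689.1 m.
So at most 0.005° × 36689.1 ≈ 183.446 m east–west.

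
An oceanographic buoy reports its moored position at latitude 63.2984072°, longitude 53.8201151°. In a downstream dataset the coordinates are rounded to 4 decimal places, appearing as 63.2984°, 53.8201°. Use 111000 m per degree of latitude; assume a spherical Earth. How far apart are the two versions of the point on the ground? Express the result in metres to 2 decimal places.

Δlat = 63.2984072 − 63.2984 = +0.0000072°; Δlon = 53.8201151 − 53.8201 = +0.0000151°.
North–south shift: 0.0000072 × 111000 = 0.7992 m.
E–W at 63.2984°: 0.0000151° × 111000 × cos 63.2984° = 0.0000151 × 111000 × 0.4493 ≈ 0.753145 m.
Distance: √(0.7992² + 0.753145²) ≈ 1.09816 m.

1.10 metres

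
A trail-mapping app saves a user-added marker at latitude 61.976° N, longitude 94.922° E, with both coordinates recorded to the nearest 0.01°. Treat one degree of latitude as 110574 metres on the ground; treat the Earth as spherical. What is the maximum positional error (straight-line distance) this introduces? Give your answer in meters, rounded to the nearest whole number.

Rounding to 2 decimal places leaves each coordinate within ±0.005° of the true value.
Latitude error → 0.005 × 110574 = 552.87 m along the meridian.
East–west component at 61.976°: 0.005° × 110574 × cos 61.976° ≈ 0.005 × 51952.2 ≈ 259.761 m.
The two errors are perpendicular, so the maximum displacement is √(552.87² + 259.761²) ≈ 610.853 m.

611 meters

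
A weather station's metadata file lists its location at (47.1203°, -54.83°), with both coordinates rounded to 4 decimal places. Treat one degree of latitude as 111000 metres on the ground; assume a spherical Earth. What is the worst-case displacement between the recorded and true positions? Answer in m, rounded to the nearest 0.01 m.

6.71 m

Rounding to 4 decimal places leaves each coordinate within ±5e-05° of the true value.
North–south component: 5e-05° × 111000 = 5.55 m.
Longitude error → 5e-05 × 111000 × cos 47.1203° = 5e-05 × 111000 × 0.6805 ≈ 3.77656 m.
Worst case both components are at the extreme and orthogonal: √(5.55² + 3.77656²) ≈ 6.71304 m.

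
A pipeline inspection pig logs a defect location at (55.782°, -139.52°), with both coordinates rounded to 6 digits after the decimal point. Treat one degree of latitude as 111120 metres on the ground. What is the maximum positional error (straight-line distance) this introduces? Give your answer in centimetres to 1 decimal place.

6.4 centimetres

Rounding to 6 decimal places leaves each coordinate within ±5e-07° of the true value.
North–south component: 5e-07° × 111120 = 0.05556 m.
E–W at 55.782°: 5e-07° × 111120 × cos 55.782° = 5e-07 × 111120 × 0.5623 ≈ 0.0312438 m.
Worst case both components are at the extreme and orthogonal: √(0.05556² + 0.0312438²) ≈ 0.0637424 m.
That is 0.0637424 m = 6.3742 cm.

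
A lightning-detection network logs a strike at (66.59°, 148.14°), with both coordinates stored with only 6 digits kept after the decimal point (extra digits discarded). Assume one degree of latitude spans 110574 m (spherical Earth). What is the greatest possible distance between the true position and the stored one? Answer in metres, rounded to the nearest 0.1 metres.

0.1 metres

Truncating at 6 decimal places can drop up to a full unit in the last place, so each coordinate may be off by as much as 1e-06°.
North–south component: 1e-06° × 110574 = 0.110574 m.
E–W at 66.59°: 1e-06° × 110574 × cos 66.59° = 1e-06 × 110574 × 0.3973 ≈ 0.0439319 m.
The two errors are perpendicular, so the maximum displacement is √(0.110574² + 0.0439319²) ≈ 0.118982 m.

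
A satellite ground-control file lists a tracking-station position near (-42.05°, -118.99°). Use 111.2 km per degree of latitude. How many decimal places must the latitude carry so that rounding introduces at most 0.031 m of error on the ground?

7

One degree of latitude covers 111200 m.
Rounding to N decimal places gives at most 0.5 × 10⁻ᴺ degrees of error, i.e. 0.5 × 10⁻ᴺ × 111200 m.
Need 0.5 × 111200 × 10⁻ᴺ ≤ 0.031 → 10⁻ᴺ ≤ 5.576e-07, so N ≥ 6.25.
N = 6 would give 0.0556 m (too coarse); N = 7 gives 0.00556 m ≤ 0.031 m.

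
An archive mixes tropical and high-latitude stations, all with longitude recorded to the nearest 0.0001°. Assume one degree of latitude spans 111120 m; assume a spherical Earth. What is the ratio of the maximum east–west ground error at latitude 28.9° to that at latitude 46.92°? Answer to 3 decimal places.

Rounding to 4 decimal places leaves the longitude within ±5e-05° of the true value.
Error at 28.9° = 5e-05° × 111120 × cos 28.9° ≈ 5.556 × 0.8755 = 4.8641 m.
At 46.92°: 5e-05° × 111120 × cos 46.92° = 5e-05 × 111120 × 0.6830 ≈ 3.7949 m.
The ratio reduces to cos 28.9° / cos 46.92° = 0.8755/0.6830 ≈ 1.2818.

1.282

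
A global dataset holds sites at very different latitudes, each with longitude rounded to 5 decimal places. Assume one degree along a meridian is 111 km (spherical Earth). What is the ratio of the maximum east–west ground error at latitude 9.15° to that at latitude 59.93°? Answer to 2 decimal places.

1.97

Rounding to 5 decimal places leaves the longitude within ±5e-06° of the true value.
Error at 9.15° = 5e-06° × 111000 × cos 9.15° ≈ 0.555 × 0.9873 = 0.54794 m.
Error at 59.93° = 5e-06° × 111000 × cos 59.93° ≈ 0.555 × 0.5011 = 0.27809 m.
The ratio reduces to cos 9.15° / cos 59.93° = 0.9873/0.5011 ≈ 1.9704.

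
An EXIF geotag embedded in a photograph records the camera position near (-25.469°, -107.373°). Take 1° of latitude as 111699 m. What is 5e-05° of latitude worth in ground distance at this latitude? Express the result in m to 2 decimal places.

Along a meridian 5e-05° is 5e-05 × 111699 = 5.58495 m.

5.58 m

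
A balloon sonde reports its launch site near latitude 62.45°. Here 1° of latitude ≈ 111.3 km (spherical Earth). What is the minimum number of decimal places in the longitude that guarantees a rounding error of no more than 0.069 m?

6 decimal places

At 62.45° one degree of longitude covers 111300 × cos 62.45° ≈ 111300 × 0.4625 ≈ 51478.8 m.
N decimal places → at most half a unit in the last place, 0.5 × 10⁻ᴺ° = 51478.8/2 × 10⁻ᴺ m.
Setting 25739.4 × 10⁻ᴺ ≤ 0.069 gives 10ᴺ ≥ 3.73e+05, i.e. N ≥ 5.57.
N = 5 would give 0.257 m (too coarse); N = 6 gives 0.0257 m ≤ 0.069 m.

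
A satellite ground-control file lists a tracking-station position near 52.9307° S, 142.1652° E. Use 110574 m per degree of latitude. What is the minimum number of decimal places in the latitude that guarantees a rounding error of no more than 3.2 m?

One degree of latitude covers 110574 m.
N decimal places → at most half a unit in the last place, 0.5 × 10⁻ᴺ° = 110574/2 × 10⁻ᴺ m.
Setting 55287 × 10⁻ᴺ ≤ 3.2 gives 10ᴺ ≥ 1.728e+04, i.e. N ≥ 4.24.
N = 4 would give 5.53 m (too coarse); N = 5 gives 0.553 m ≤ 3.2 m.

5 decimal places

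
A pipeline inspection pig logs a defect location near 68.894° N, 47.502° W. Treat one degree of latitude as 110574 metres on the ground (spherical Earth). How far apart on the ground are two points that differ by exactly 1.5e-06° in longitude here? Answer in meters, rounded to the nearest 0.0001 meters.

0.0597 meters

At 68.894° a degree of longitude is 110574 × cos 68.894° ≈ 39817.1 m, so 1.5e-06° corresponds to 0.0597256 m.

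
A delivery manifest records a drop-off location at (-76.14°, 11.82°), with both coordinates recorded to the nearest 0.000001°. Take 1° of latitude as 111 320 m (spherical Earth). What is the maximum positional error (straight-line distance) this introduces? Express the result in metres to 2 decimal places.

0.06 metres

Rounding to 6 decimal places leaves each coordinate within ±5e-07° of the true value.
N–S: 5e-07° × 111320 m/° = 0.05566 m.
Longitude error → 5e-07 × 111320 × cos 76.14° = 5e-07 × 111320 × 0.2396 ≈ 0.0133334 m.
Combining orthogonally: (0.05566² + 0.0133334²)^½ ≈ 0.0572347 m.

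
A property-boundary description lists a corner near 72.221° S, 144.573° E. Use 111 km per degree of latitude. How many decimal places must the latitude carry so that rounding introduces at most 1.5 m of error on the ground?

5 decimal places

One degree of latitude covers 111000 m.
Rounding to N decimal places gives at most 0.5 × 10⁻ᴺ degrees of error, i.e. 0.5 × 10⁻ᴺ × 111000 m.
Need 0.5 × 111000 × 10⁻ᴺ ≤ 1.5 → 10⁻ᴺ ≤ 2.703e-05, so N ≥ 4.57.
N = 4 would give 5.55 m (too coarse); N = 5 gives 0.555 m ≤ 1.5 m.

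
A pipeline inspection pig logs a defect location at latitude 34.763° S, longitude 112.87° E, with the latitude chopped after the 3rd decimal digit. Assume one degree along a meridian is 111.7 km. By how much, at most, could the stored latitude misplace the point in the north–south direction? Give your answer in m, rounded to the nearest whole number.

Truncating at 3 decimal places can drop up to a full unit in the last place, so the latitude may be off by as much as 0.001°.
Along the meridian that is 0.001° × 111700 m/° = 111.7 m.

112 m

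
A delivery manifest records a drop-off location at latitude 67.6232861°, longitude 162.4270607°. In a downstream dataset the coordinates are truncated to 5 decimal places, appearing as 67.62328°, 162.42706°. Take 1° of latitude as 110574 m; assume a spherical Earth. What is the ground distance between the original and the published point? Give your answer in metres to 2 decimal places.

0.68 metres

The latitude changed by +0.0000061° and the longitude by +0.0000007°.
N–S: 0.0000061° × 110574 m/° = 0.674501 m.
East–west at this latitude: 0.0000007° × 110574 × cos 67.6233° ≈ 0.0000007 × 42094.9 = 0.0294665 m.
Combined displacement = (0.674501² + 0.0294665²)^½ ≈ 0.675145 m.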